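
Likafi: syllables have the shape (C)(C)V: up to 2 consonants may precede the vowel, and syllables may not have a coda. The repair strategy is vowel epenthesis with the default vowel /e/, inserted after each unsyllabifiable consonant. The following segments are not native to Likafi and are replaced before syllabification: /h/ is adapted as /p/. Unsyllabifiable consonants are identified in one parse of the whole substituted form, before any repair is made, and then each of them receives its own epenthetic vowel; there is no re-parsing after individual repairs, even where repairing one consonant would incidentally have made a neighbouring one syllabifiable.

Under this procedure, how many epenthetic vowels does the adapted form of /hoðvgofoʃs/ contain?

After substitution the input is /poðvgofoʃs/.
The unsyllabifiable consonants are /ð/, /ʃ/, /s/; each receives one epenthetic vowel.

3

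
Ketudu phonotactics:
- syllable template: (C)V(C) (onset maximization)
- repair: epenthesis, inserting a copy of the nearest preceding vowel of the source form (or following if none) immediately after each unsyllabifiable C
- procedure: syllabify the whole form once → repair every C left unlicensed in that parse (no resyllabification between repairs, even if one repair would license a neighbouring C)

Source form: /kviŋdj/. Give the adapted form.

The consonants /k/, /d/, /j/ cannot be parsed into a legal (C)V(C) syllable (at most one coda consonant is licensed; onsets are limited to one consonant).
Each unlicensed consonant becomes the onset of a new syllable: /k/ → /ki/, /d/ → /di/, /j/ → /ji/.

kiviŋdiji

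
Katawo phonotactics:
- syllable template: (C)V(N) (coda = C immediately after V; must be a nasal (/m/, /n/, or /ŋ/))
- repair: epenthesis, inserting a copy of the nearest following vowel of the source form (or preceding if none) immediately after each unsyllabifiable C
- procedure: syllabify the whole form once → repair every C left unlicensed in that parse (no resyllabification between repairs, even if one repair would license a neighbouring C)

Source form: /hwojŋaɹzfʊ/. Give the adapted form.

howojaŋaɹʊzʊfʊ

The consonants /h/, /j/, /ɹ/, /z/ cannot be parsed into a legal (C)V(N) syllable (only a nasal (/m/, /n/, or /ŋ/) is licensed in coda position; onsets are limited to one consonant).
Epenthesis after each stranded consonant: /h/ → /ho/, /j/ → /ja/, /ɹ/ → /ɹʊ/, /z/ → /zʊ/.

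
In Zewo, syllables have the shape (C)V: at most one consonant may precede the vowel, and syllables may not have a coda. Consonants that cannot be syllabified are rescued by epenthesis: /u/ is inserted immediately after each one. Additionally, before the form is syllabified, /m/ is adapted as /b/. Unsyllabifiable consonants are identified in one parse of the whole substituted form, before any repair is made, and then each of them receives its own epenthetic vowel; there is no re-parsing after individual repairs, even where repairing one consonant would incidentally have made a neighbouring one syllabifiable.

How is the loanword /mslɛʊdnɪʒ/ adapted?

Substitution: /m/ → /b/, giving /bslɛʊdnɪʒ/.
Under (C)V, the unsyllabifiable consonants are /b/, /s/, /d/, /ʒ/ (no codas are permitted; onsets are limited to one consonant).
Epenthesis after each stranded consonant: /b/ → /bu/, /s/ → /su/, /d/ → /du/, /ʒ/ → /ʒu/.

busulɛʊdunɪʒu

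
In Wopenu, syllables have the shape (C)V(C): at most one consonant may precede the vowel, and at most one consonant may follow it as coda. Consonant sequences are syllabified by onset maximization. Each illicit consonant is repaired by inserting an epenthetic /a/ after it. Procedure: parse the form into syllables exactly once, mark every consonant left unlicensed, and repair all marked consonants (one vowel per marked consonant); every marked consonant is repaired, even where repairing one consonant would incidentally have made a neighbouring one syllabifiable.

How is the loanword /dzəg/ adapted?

dazəg

Under (C)V(C), the unsyllabifiable consonants are /d/ (at most one coda consonant is licensed; onsets are limited to one consonant).
Inserting the epenthetic vowel yields /d/ → /da/.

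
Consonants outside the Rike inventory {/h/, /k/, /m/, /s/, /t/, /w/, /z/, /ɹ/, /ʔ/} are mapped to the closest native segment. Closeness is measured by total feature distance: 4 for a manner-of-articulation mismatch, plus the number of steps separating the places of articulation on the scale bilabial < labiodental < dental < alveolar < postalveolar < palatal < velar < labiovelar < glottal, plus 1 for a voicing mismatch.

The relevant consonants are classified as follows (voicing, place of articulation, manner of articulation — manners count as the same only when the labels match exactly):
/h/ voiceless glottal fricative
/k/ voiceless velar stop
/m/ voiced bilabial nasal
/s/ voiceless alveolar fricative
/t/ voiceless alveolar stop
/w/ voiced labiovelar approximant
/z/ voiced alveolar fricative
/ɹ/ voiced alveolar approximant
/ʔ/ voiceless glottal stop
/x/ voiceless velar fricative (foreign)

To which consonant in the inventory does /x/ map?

h

/h/ is closest: same manner (fricative), place distance 2 (velar→glottal), same voicing; total 2. Next closest is /s/ at distance 3.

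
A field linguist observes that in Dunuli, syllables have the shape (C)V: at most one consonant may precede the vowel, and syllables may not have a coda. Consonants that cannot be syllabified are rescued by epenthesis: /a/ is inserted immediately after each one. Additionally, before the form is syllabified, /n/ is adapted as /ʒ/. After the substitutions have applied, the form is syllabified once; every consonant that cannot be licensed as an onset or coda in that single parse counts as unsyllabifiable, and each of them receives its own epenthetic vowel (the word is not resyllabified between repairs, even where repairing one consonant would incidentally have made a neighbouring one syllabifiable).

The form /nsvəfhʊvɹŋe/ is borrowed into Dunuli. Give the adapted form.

ʒasavəfahʊvaɹaŋe

Substitution: /n/ → /ʒ/, giving /ʒsvəfhʊvɹŋe/.
Under (C)V, the unsyllabifiable consonants are /ʒ/, /s/, /f/, /v/, /ɹ/ (no codas are permitted; onsets are limited to one consonant).
Epenthesis after each stranded consonant: /ʒ/ → /ʒa/, /s/ → /sa/, /f/ → /fa/, /v/ → /va/, /ɹ/ → /ɹa/.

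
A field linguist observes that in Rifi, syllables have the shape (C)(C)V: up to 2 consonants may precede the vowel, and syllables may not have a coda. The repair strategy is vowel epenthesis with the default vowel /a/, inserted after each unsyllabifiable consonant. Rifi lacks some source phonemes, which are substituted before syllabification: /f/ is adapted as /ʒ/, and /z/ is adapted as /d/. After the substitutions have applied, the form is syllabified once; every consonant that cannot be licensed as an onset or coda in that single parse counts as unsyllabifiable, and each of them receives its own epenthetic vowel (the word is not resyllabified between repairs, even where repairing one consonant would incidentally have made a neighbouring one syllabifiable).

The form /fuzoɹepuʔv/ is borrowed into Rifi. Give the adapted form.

Substitution: /f/ → /ʒ/, /z/ → /d/, giving /ʒudoɹepuʔv/.
Under (C)(C)V, the unsyllabifiable consonants are /ʔ/, /v/ (no codas are permitted; onsets may contain at most 2 consonants).
Epenthesis after each stranded consonant: /ʔ/ → /ʔa/, /v/ → /va/.

ʒudoɹepuʔava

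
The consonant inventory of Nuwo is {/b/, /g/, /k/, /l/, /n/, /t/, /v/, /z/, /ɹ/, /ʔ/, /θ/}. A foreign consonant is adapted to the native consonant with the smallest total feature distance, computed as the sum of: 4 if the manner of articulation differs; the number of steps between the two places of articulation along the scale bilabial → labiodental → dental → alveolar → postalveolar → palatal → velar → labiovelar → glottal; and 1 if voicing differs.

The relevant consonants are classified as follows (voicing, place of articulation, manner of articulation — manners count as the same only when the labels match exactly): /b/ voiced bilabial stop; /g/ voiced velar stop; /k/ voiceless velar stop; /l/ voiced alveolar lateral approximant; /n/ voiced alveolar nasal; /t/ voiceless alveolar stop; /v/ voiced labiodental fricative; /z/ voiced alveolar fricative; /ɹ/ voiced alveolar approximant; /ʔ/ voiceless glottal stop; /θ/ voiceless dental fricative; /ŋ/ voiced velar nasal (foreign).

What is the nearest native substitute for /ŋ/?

/n/ is closest: same manner (nasal), place distance 3 (velar→alveolar), same voicing; total 3. Next closest is /g/ at distance 4.

n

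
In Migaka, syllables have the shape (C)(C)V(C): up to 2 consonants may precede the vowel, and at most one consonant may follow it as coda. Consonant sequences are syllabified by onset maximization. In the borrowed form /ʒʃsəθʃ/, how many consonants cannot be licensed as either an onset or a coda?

2

Syllabifying with onset maximization leaves /ʒ/, /ʃ/ stranded (at most one coda consonant is licensed; onsets may contain at most 2 consonants).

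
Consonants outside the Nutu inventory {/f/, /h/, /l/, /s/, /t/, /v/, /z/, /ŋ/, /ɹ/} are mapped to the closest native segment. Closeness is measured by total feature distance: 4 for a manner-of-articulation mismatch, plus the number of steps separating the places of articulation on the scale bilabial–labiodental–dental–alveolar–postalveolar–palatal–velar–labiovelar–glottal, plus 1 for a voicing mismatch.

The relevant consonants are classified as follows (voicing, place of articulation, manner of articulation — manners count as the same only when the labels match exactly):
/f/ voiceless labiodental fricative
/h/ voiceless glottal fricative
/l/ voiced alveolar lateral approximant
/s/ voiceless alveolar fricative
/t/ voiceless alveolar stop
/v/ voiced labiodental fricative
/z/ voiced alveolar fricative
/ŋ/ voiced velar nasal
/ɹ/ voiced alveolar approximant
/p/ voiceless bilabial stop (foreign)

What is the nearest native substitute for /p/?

t

/t/ is closest: same manner (stop), place distance 3 (bilabial→alveolar), same voicing; total 3. Next closest is /f/ at distance 5.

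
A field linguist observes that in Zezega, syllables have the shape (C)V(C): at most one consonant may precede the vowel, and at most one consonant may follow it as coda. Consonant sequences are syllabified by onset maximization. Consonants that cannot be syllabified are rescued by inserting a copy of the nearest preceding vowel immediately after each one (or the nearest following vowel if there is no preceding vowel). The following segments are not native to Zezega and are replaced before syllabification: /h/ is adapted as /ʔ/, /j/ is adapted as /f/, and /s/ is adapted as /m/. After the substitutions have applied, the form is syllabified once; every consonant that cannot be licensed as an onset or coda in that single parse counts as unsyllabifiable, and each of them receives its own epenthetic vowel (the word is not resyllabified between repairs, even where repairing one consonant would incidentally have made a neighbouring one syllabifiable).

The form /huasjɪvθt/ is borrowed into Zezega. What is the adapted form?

ʔuamfɪvθɪtɪ

Substitution: /h/ → /ʔ/, /s/ → /m/, /j/ → /f/, giving /ʔuamfɪvθt/.
The consonants /θ/, /t/ cannot be parsed into a legal (C)V(C) syllable (at most one coda consonant is licensed; onsets are limited to one consonant).
Epenthesis after each stranded consonant: /θ/ → /θɪ/, /t/ → /tɪ/.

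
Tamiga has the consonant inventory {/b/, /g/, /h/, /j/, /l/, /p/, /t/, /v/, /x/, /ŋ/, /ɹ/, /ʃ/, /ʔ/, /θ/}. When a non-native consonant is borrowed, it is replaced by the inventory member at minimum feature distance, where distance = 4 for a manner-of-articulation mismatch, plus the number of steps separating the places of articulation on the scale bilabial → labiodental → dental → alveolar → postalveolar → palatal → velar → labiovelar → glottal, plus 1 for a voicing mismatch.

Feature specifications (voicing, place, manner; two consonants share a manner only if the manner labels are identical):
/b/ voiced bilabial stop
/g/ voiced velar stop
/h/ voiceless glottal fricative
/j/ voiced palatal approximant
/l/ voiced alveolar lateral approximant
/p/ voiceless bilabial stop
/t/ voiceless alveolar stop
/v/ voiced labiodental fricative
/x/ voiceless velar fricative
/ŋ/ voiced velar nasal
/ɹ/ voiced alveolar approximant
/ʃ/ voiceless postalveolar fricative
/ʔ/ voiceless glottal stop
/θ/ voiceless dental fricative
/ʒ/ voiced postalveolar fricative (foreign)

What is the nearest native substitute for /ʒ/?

ʃ

/ʃ/ is closest: same manner (fricative), place distance 0 (postalveolar→postalveolar), voicing differs (+1); total 1. Next closest is /v/ at distance 3.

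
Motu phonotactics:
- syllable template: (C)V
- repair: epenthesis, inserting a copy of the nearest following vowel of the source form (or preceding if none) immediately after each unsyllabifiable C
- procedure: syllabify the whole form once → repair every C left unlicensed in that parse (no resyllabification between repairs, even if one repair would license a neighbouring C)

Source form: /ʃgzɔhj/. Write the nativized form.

ʃɔgɔzɔhɔjɔ

Syllabifying with onset maximization leaves /ʃ/, /g/, /h/, /j/ stranded (no codas are permitted; onsets are limited to one consonant).
Inserting the epenthetic vowel yields /ʃ/ → /ʃɔ/, /g/ → /gɔ/, /h/ → /hɔ/, /j/ → /jɔ/.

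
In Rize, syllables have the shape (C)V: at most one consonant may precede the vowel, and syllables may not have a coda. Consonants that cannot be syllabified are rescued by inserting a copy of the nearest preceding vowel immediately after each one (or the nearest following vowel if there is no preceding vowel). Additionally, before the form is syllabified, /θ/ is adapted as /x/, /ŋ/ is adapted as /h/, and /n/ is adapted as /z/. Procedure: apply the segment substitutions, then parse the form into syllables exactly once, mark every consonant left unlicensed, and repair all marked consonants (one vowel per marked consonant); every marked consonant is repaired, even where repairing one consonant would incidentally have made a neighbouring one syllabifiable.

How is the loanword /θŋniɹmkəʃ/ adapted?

xihiziɹimikəʃə

Substitution: /θ/ → /x/, /ŋ/ → /h/, /n/ → /z/, giving /xhziɹmkəʃ/.
Syllabifying with onset maximization leaves /x/, /h/, /ɹ/, /m/, /ʃ/ stranded (no codas are permitted; onsets are limited to one consonant).
Epenthesis after each stranded consonant: /x/ → /xi/, /h/ → /hi/, /ɹ/ → /ɹi/, /m/ → /mi/, /ʃ/ → /ʃə/.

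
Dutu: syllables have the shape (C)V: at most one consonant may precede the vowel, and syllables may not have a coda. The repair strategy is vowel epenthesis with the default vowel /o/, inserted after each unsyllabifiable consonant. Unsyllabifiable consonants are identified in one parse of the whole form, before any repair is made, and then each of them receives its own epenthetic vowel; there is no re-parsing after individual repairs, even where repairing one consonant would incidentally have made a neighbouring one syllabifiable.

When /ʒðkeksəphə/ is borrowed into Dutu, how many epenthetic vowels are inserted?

The unsyllabifiable consonants are /ʒ/, /ð/, /k/, /p/; each receives one epenthetic vowel.

4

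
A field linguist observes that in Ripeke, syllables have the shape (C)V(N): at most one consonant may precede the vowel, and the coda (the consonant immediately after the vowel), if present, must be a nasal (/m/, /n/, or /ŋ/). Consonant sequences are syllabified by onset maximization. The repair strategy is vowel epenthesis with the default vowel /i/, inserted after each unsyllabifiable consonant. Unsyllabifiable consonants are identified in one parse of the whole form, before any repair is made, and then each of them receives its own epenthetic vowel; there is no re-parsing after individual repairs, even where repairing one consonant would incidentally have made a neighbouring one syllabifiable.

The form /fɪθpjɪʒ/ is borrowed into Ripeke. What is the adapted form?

The consonants /θ/, /p/, /ʒ/ cannot be parsed into a legal (C)V(N) syllable (only a nasal (/m/, /n/, or /ŋ/) is licensed in coda position; onsets are limited to one consonant).
Each unlicensed consonant becomes the onset of a new syllable: /θ/ → /θi/, /p/ → /pi/, /ʒ/ → /ʒi/.

fɪθipijɪʒi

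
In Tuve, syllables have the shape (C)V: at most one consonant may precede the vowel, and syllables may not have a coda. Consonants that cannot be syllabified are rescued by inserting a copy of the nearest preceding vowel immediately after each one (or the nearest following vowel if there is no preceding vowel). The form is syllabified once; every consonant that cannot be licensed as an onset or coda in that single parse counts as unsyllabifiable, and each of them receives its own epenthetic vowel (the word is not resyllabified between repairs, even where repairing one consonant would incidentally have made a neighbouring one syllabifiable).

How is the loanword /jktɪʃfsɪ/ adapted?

The consonants /j/, /k/, /ʃ/, /f/ cannot be parsed into a legal (C)V syllable (no codas are permitted; onsets are limited to one consonant).
Epenthesis after each stranded consonant: /j/ → /jɪ/, /k/ → /kɪ/, /ʃ/ → /ʃɪ/, /f/ → /fɪ/.

jɪkɪtɪʃɪfɪsɪ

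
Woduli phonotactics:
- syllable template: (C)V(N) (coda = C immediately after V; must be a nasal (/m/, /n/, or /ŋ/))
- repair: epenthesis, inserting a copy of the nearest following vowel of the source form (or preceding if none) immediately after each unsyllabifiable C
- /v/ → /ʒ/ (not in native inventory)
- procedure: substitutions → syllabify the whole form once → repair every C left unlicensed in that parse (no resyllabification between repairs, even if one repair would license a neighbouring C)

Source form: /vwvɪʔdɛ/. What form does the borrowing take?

Substitution: /v/ → /ʒ/, giving /ʒwʒɪʔdɛ/.
Syllabifying with onset maximization leaves /ʒ/, /w/, /ʔ/ stranded (only a nasal (/m/, /n/, or /ŋ/) is licensed in coda position; onsets are limited to one consonant).
Epenthesis after each stranded consonant: /ʒ/ → /ʒɪ/, /w/ → /wɪ/, /ʔ/ → /ʔɛ/.

ʒɪwɪʒɪʔɛdɛ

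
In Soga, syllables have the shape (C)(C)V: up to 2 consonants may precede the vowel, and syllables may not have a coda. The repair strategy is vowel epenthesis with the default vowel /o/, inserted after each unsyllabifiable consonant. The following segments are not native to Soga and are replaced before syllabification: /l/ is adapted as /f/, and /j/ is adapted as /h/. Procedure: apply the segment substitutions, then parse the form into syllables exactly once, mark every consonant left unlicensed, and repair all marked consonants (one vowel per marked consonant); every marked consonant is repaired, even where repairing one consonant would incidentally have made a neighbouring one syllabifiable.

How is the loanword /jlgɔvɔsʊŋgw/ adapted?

hofgɔvɔsʊŋogowo

Substitution: /j/ → /h/, /l/ → /f/, giving /hfgɔvɔsʊŋgw/.
Syllabifying with onset maximization leaves /h/, /ŋ/, /g/, /w/ stranded (no codas are permitted; onsets may contain at most 2 consonants).
Epenthesis after each stranded consonant: /h/ → /ho/, /ŋ/ → /ŋo/, /g/ → /go/, /w/ → /wo/.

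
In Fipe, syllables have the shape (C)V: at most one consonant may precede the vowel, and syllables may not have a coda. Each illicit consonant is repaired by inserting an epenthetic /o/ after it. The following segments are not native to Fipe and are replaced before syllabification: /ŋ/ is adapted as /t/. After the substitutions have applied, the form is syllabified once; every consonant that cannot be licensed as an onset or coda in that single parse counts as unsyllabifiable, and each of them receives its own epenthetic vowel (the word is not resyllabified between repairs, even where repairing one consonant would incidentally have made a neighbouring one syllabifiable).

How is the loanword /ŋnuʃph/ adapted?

Substitution: /ŋ/ → /t/, giving /tnuʃph/.
The consonants /t/, /ʃ/, /p/, /h/ cannot be parsed into a legal (C)V syllable (no codas are permitted; onsets are limited to one consonant).
Each unlicensed consonant becomes the onset of a new syllable: /t/ → /to/, /ʃ/ → /ʃo/, /p/ → /po/, /h/ → /ho/.

tonuʃopoho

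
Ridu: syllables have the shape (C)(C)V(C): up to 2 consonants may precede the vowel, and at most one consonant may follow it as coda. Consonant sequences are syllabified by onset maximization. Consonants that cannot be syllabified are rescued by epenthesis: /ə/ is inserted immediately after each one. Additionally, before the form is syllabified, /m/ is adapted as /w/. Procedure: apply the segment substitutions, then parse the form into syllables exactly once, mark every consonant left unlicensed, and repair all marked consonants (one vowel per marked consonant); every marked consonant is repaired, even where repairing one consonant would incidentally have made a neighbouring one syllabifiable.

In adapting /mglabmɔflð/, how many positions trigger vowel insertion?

3

After substitution the input is /wglabwɔflð/.
The unsyllabifiable consonants are /w/, /l/, /ð/; each receives one epenthetic vowel.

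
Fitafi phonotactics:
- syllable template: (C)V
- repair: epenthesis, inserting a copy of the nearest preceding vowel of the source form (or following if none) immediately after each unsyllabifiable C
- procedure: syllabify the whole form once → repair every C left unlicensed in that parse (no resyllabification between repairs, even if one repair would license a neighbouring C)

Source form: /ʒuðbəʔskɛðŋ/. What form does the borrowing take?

The consonants /ð/, /ʔ/, /s/, /ð/, /ŋ/ cannot be parsed into a legal (C)V syllable (no codas are permitted; onsets are limited to one consonant).
Each unlicensed consonant becomes the onset of a new syllable: /ð/ → /ðu/, /ʔ/ → /ʔə/, /s/ → /sə/, /ð/ → /ðɛ/, /ŋ/ → /ŋɛ/.

ʒuðubəʔəsəkɛðɛŋɛ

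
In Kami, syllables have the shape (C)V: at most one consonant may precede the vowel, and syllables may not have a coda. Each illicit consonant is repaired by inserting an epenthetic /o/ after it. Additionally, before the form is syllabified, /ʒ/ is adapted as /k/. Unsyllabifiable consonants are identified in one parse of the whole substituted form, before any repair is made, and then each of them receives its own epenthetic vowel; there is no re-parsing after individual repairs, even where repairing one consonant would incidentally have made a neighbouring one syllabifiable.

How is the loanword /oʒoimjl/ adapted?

okoimojolo

Substitution: /ʒ/ → /k/, giving /okoimjl/.
Under (C)V, the unsyllabifiable consonants are /m/, /j/, /l/ (no codas are permitted; onsets are limited to one consonant).
Inserting the epenthetic vowel yields /m/ → /mo/, /j/ → /jo/, /l/ → /lo/.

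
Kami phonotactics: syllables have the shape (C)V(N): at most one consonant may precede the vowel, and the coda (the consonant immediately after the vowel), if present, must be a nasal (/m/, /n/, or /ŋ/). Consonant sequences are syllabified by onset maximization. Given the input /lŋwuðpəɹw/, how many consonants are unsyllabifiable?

The consonants /l/, /ŋ/, /ð/, /ɹ/, /w/ cannot be parsed into a legal (C)V(N) syllable (only a nasal (/m/, /n/, or /ŋ/) is licensed in coda position; onsets are limited to one consonant).

5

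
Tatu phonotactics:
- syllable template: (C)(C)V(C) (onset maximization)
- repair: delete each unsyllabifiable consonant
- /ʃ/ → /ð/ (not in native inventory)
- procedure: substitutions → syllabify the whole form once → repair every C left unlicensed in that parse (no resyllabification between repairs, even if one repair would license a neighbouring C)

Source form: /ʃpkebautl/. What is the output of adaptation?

pkebaut

Substitution: /ʃ/ → /ð/, giving /ðpkebautl/.
Under (C)(C)V(C), the unsyllabifiable consonants are /ð/, /l/ (at most one coda consonant is licensed; onsets may contain at most 2 consonants).
Each unlicensed consonant is deleted: /ð/, /l/.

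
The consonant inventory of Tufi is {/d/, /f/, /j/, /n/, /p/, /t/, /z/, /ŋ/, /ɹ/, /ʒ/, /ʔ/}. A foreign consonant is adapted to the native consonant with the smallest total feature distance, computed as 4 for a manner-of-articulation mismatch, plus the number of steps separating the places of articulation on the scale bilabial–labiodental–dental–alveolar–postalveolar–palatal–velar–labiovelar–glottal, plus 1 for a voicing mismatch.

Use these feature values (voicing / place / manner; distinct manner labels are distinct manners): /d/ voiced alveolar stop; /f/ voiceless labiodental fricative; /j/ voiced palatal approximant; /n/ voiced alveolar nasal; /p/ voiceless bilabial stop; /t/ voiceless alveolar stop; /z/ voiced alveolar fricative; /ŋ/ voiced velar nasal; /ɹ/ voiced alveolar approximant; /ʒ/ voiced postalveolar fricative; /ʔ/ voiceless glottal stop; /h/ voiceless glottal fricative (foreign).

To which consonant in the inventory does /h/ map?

ʔ

/ʔ/ is closest: manner differs (fricative→stop, +4), place distance 0 (glottal→glottal), same voicing; total 4. Next closest is /ʒ/ at distance 5.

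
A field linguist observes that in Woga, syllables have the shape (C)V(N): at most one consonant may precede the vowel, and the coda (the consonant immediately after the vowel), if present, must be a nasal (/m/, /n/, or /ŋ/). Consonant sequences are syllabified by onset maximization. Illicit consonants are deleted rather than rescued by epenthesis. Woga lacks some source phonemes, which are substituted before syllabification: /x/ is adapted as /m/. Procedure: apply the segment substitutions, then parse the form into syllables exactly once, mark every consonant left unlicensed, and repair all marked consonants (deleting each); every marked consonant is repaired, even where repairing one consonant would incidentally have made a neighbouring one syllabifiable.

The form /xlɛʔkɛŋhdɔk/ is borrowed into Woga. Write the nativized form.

Substitution: /x/ → /m/, giving /mlɛʔkɛŋhdɔk/.
Under (C)V(N), the unsyllabifiable consonants are /m/, /ʔ/, /h/, /k/ (only a nasal (/m/, /n/, or /ŋ/) is licensed in coda position; onsets are limited to one consonant).
Deletion applies to /m/, /ʔ/, /h/, /k/.

lɛkɛŋdɔ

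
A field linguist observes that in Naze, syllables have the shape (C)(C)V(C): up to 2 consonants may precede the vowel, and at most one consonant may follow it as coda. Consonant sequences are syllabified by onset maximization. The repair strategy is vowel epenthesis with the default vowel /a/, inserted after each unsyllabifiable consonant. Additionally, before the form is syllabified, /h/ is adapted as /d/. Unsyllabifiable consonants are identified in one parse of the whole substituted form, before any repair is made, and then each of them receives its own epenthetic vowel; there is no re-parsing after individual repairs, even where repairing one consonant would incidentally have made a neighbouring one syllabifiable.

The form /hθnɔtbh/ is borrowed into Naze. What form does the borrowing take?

daθnɔtbada

Substitution: /h/ → /d/, giving /dθnɔtbd/.
The consonants /d/, /b/, /d/ cannot be parsed into a legal (C)(C)V(C) syllable (at most one coda consonant is licensed; onsets may contain at most 2 consonants).
Epenthesis after each stranded consonant: /d/ → /da/, /b/ → /ba/, /d/ → /da/.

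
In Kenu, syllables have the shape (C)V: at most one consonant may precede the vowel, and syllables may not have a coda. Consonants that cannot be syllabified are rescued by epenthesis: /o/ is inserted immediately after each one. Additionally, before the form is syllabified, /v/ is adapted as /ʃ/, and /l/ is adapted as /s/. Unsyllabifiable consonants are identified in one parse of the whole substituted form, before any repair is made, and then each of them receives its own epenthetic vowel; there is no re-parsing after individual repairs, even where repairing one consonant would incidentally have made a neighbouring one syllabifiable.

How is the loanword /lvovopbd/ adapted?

Substitution: /l/ → /s/, /v/ → /ʃ/, giving /sʃoʃopbd/.
The consonants /s/, /p/, /b/, /d/ cannot be parsed into a legal (C)V syllable (no codas are permitted; onsets are limited to one consonant).
Epenthesis after each stranded consonant: /s/ → /so/, /p/ → /po/, /b/ → /bo/, /d/ → /do/.

soʃoʃopobodo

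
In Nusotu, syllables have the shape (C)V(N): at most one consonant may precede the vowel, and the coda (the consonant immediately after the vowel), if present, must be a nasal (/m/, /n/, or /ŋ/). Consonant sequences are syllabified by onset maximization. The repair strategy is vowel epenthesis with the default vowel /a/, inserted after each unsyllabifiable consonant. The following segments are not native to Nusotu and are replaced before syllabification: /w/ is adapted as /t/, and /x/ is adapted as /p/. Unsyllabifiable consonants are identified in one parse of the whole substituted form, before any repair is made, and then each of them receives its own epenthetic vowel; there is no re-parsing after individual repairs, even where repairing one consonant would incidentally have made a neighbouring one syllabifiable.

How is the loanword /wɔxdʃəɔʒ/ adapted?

tɔpadaʃəɔʒa

Substitution: /w/ → /t/, /x/ → /p/, giving /tɔpdʃəɔʒ/.
Syllabifying with onset maximization leaves /p/, /d/, /ʒ/ stranded (only a nasal (/m/, /n/, or /ŋ/) is licensed in coda position; onsets are limited to one consonant).
Each unlicensed consonant becomes the onset of a new syllable: /p/ → /pa/, /d/ → /da/, /ʒ/ → /ʒa/.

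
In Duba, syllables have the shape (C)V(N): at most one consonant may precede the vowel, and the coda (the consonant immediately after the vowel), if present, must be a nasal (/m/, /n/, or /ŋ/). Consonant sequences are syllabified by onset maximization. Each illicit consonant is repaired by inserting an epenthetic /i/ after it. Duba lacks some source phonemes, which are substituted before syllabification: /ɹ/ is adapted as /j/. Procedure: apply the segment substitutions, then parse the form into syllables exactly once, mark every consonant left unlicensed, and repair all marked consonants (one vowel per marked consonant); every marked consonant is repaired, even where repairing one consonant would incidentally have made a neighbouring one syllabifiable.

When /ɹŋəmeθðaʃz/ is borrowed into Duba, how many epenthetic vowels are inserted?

After substitution the input is /jŋəmeθðaʃz/.
The unsyllabifiable consonants are /j/, /θ/, /ʃ/, /z/; each receives one epenthetic vowel.

4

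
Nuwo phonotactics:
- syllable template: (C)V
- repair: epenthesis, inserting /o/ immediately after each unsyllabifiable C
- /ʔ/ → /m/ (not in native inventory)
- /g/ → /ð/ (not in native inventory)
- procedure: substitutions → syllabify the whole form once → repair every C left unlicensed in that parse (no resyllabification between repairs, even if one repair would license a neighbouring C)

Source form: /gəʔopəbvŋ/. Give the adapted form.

Substitution: /g/ → /ð/, /ʔ/ → /m/, giving /ðəmopəbvŋ/.
The consonants /b/, /v/, /ŋ/ cannot be parsed into a legal (C)V syllable (no codas are permitted; onsets are limited to one consonant).
Each unlicensed consonant becomes the onset of a new syllable: /b/ → /bo/, /v/ → /vo/, /ŋ/ → /ŋo/.

ðəmopəbovoŋo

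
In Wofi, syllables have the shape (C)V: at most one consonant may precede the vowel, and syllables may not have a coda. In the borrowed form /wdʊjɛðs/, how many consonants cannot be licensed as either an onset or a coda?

The consonants /w/, /ð/, /s/ cannot be parsed into a legal (C)V syllable (no codas are permitted; onsets are limited to one consonant).

3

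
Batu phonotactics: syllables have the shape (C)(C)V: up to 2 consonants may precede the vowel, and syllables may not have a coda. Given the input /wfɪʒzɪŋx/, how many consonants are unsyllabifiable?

Syllabifying with onset maximization leaves /ŋ/, /x/ stranded (no codas are permitted; onsets may contain at most 2 consonants).

2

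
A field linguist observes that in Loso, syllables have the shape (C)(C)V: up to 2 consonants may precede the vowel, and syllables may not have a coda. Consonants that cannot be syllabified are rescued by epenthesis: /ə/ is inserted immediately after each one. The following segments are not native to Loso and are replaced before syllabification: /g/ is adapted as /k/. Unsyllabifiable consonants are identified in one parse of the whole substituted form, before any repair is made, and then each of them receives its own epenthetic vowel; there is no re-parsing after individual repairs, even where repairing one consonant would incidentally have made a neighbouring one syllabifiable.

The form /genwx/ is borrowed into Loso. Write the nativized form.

kenəwəxə

Substitution: /g/ → /k/, giving /kenwx/.
Syllabifying with onset maximization leaves /n/, /w/, /x/ stranded (no codas are permitted; onsets may contain at most 2 consonants).
Epenthesis after each stranded consonant: /n/ → /nə/, /w/ → /wə/, /x/ → /xə/.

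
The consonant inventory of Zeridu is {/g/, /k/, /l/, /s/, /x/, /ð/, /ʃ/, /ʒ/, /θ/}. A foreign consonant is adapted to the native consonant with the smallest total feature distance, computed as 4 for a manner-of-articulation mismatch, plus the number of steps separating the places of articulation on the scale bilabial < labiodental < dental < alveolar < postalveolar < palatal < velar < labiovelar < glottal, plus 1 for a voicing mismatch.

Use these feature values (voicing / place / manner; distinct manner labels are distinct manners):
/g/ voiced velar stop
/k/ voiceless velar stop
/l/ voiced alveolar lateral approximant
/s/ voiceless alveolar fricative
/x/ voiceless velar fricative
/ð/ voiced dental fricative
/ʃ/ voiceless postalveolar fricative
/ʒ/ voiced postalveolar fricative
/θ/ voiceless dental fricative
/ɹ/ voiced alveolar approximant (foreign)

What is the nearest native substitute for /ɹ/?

l

/l/ is closest: manner differs (approximant→lateral approximant, +4), place distance 0 (alveolar→alveolar), same voicing; total 4. Next closest is /s/ at distance 5.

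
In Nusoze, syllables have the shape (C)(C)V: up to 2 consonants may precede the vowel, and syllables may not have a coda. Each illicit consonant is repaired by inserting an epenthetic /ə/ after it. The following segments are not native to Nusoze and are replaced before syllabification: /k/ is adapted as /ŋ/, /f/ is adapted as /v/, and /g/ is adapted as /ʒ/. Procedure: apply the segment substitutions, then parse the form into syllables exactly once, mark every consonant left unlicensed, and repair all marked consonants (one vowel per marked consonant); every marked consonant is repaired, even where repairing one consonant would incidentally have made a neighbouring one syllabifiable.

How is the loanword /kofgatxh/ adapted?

ŋovʒatəxəhə

Substitution: /k/ → /ŋ/, /f/ → /v/, /g/ → /ʒ/, giving /ŋovʒatxh/.
Under (C)(C)V, the unsyllabifiable consonants are /t/, /x/, /h/ (no codas are permitted; onsets may contain at most 2 consonants).
Each unlicensed consonant becomes the onset of a new syllable: /t/ → /tə/, /x/ → /xə/, /h/ → /hə/.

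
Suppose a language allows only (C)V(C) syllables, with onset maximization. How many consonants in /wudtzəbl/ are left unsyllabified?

2

The consonants /t/, /l/ cannot be parsed into a legal (C)V(C) syllable (at most one coda consonant is licensed; onsets are limited to one consonant).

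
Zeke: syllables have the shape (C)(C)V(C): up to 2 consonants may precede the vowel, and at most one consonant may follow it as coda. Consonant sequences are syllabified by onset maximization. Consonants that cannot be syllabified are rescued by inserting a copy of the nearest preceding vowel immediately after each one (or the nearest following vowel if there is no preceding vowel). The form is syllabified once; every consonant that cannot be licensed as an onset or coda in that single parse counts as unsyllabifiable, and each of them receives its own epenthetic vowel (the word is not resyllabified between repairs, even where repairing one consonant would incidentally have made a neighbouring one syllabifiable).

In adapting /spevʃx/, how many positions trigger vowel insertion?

2

The unsyllabifiable consonants are /ʃ/, /x/; each receives one epenthetic vowel.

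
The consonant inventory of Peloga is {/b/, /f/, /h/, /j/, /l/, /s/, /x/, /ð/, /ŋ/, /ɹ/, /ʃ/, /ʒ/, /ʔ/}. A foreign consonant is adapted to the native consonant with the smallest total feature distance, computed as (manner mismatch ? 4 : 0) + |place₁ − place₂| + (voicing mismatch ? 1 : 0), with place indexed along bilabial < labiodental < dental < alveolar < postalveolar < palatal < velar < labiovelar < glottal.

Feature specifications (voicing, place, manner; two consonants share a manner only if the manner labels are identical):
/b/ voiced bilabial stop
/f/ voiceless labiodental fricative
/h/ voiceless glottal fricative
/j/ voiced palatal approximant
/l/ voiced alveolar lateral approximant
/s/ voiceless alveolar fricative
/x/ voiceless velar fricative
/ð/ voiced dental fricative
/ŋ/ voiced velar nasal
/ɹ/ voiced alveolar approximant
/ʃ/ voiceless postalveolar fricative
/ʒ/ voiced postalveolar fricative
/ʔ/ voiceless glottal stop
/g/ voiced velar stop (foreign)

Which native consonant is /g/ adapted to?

ʔ

/ʔ/ is closest: same manner (stop), place distance 2 (velar→glottal), voicing differs (+1); total 3. Next closest is /ŋ/ at distance 4.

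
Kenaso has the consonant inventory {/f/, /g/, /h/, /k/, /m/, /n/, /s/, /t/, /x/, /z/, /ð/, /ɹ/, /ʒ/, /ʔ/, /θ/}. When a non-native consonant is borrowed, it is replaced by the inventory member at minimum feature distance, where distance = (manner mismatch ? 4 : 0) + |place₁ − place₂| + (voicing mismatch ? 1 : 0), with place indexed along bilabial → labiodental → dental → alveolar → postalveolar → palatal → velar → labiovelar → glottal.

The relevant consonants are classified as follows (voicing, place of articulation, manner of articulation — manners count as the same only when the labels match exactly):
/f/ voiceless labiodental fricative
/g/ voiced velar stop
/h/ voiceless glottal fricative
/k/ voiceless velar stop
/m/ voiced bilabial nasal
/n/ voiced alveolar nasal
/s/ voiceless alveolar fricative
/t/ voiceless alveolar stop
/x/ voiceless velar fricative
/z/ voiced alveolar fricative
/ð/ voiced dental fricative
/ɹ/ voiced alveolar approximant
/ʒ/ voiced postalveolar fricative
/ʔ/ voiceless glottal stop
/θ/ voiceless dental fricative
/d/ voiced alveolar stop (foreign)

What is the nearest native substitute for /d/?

t

/t/ is closest: same manner (stop), place distance 0 (alveolar→alveolar), voicing differs (+1); total 1. Next closest is /g/ at distance 3.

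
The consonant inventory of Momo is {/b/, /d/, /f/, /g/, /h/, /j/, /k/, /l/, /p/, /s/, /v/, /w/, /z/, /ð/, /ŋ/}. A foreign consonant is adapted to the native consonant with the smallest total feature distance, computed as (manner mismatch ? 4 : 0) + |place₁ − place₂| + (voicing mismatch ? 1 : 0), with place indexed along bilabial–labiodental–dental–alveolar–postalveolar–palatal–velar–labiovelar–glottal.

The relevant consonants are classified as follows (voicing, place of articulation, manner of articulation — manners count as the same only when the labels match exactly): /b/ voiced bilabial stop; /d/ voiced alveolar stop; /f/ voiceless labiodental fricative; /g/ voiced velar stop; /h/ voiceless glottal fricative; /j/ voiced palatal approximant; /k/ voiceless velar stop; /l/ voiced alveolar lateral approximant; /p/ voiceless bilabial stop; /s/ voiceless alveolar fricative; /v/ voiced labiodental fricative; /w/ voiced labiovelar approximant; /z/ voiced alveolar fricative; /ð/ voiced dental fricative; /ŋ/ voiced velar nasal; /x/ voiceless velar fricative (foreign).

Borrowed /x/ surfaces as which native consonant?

/h/ is closest: same manner (fricative), place distance 2 (velar→glottal), same voicing; total 2. Next closest is /s/ at distance 3.

h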